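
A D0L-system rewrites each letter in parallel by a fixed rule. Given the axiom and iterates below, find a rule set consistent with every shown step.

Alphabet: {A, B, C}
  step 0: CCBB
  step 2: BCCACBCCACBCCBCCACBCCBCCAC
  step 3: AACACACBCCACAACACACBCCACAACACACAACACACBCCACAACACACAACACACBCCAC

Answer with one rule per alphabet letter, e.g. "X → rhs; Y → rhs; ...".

  step 2 ⇒ step 3: BCCACBCCACBCCBCCACBCCBCCAC ⇒ AAC·AC·AC·BCC·AC·AAC·AC·AC·BCC·AC·AAC·AC·AC·AAC·AC·AC·BCC·AC·AAC·AC·AC·AAC·AC·AC·BCC·AC
    A ↦ BCC
    B ↦ AAC
    C ↦ AC

A->BCC, B->AAC, C->AC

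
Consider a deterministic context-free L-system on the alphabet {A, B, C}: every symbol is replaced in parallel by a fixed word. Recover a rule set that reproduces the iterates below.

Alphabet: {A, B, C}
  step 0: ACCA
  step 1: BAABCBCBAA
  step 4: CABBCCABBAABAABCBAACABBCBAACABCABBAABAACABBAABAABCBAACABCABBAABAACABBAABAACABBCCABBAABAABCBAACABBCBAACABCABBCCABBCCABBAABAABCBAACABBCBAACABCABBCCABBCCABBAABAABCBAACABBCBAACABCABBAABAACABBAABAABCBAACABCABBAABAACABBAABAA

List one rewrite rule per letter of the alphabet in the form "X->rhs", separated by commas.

A->BAA, B->CAB, C->BC

  step 0 ⇒ step 1: ACCA ⇒ BAA·BC·BC·BAA
    A ↦ BAA
    C ↦ BC
    B ↦ CAB  (constrained at step 1)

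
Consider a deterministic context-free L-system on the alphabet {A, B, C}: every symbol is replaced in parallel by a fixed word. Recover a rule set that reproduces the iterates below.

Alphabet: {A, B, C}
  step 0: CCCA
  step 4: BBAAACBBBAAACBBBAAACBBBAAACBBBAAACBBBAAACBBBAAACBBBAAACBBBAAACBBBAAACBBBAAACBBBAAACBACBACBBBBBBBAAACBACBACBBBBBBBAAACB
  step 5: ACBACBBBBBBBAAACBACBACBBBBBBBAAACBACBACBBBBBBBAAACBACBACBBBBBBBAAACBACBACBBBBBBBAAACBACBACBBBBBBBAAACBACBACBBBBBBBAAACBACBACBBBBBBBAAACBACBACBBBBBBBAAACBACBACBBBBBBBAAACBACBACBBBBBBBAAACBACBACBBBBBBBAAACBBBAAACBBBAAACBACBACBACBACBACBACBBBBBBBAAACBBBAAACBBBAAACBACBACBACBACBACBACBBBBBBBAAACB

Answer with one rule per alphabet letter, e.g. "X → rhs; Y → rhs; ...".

A->BB, B->ACB, C->AA

  step 4 ⇒ step 5: BBAAACBBBAAACBBBAAACBBBAAACBBBAAACBBBAAACBBBAAACBBBAAACBBBAAACBBBAAACBBBAAACBBBAAACBACBACBBBBBBBAAACBACBACBBBBBBBAAACB ⇒ ACB·ACB·BB·BB·BB·AA·ACB·ACB·ACB·BB·BB·BB·AA·ACB·ACB·ACB·BB·BB·BB·AA·ACB·ACB·ACB·BB·BB·BB·AA·ACB·ACB·ACB·BB·BB·BB·AA·ACB·ACB·ACB·BB·BB·BB·AA·ACB·ACB·ACB·BB·BB·BB·AA·ACB·ACB·ACB·BB·BB·BB·AA·ACB·ACB·ACB·BB·BB·BB·AA·ACB·ACB·ACB·BB·BB·BB·AA·ACB·ACB·ACB·BB·BB·BB·AA·ACB·ACB·ACB·BB·BB·BB·AA·ACB·BB·AA·ACB·BB·AA·ACB·ACB·ACB·ACB·ACB·ACB·ACB·BB·BB·BB·AA·ACB·BB·AA·ACB·BB·AA·ACB·ACB·ACB·ACB·ACB·ACB·ACB·BB·BB·BB·AA·ACB
    A ↦ BB
    B ↦ ACB
    C ↦ AA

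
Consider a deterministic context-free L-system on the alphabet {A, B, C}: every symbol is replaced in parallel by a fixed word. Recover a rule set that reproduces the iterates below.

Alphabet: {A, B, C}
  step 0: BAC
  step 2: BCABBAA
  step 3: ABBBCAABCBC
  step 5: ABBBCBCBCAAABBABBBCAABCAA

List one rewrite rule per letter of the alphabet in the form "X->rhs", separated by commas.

  step 2 ⇒ step 3: BCABBAA ⇒ A·BB·BC·A·A·BC·BC
    A ↦ BC
    B ↦ A
    C ↦ BB

A->BC, B->A, C->BB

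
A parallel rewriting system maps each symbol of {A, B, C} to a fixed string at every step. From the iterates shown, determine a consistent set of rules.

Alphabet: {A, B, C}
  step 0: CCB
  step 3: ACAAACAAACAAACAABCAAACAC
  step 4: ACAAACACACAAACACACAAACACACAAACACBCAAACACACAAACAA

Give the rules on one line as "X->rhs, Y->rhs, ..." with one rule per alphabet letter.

A->AC, B->BC, C->AA

  step 3 ⇒ step 4: ACAAACAAACAAACAABCAAACAC ⇒ AC·AA·AC·AC·AC·AA·AC·AC·AC·AA·AC·AC·AC·AA·AC·AC·BC·AA·AC·AC·AC·AA·AC·AA
    A ↦ AC
    B ↦ BC
    C ↦ AA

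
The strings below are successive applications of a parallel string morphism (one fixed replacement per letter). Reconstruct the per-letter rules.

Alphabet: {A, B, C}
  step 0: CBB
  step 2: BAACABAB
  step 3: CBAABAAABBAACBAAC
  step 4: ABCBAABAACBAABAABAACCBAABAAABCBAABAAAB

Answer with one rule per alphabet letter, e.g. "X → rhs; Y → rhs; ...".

A->BAA, B->C, C->AB

  step 3 ⇒ step 4: CBAABAAABBAACBAAC ⇒ AB·C·BAA·BAA·C·BAA·BAA·BAA·C·C·BAA·BAA·AB·C·BAA·BAA·AB
    A ↦ BAA
    B ↦ C
    C ↦ AB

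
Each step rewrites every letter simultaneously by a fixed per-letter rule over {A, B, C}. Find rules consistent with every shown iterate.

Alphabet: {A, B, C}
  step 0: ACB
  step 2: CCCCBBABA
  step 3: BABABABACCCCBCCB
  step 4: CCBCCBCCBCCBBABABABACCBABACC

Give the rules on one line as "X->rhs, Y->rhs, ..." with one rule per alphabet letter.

A->B, B->CC, C->BA

  step 3 ⇒ step 4: BABABABACCCCBCCB ⇒ CC·B·CC·B·CC·B·CC·B·BA·BA·BA·BA·CC·BA·BA·CC
    A ↦ B
    B ↦ CC
    C ↦ BA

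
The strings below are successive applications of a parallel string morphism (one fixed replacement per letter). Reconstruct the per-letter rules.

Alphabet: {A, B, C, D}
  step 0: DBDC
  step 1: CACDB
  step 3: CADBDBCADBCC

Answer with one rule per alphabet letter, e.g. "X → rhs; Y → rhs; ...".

A->CC, B->A, C->DB, D->C

  step 0 ⇒ step 1: DBDC ⇒ C·A·C·DB
    B ↦ A
    C ↦ DB
    D ↦ C
    A ↦ CC  (constrained at step 1)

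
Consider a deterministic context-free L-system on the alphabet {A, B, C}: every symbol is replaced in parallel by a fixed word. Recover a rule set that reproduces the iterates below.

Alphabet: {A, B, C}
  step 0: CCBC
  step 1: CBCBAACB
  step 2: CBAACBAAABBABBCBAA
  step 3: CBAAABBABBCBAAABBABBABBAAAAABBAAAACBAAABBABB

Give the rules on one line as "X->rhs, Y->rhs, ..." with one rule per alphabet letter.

  step 2 ⇒ step 3: CBAACBAAABBABBCBAA ⇒ CB·AA·ABB·ABB·CB·AA·ABB·ABB·ABB·AA·AA·ABB·AA·AA·CB·AA·ABB·ABB
    A ↦ ABB
    B ↦ AA
    C ↦ CB

A->ABB, B->AA, C->CB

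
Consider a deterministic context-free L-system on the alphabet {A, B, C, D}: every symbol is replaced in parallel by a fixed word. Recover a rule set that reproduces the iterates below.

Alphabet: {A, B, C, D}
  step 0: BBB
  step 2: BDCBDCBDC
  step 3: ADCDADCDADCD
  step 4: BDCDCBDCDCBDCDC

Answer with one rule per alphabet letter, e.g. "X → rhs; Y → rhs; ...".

  step 3 ⇒ step 4: ADCDADCDADCD ⇒ BD·C·D·C·BD·C·D·C·BD·C·D·C
    A ↦ BD
    C ↦ D
    D ↦ C
  step 2 ⇒ step 3: BDCBDCBDC ⇒ AD·C·D·AD·C·D·AD·C·D
    B ↦ AD

A->BD, B->AD, C->D, D->C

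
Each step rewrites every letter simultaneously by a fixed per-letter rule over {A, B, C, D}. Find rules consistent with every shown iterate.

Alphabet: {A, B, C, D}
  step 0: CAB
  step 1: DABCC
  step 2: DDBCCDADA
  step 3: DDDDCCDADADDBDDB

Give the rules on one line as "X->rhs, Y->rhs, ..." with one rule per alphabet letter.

  step 2 ⇒ step 3: DDBCCDADA ⇒ DD·DD·CC·DA·DA·DD·B·DD·B
    A ↦ B
    B ↦ CC
    C ↦ DA
    D ↦ DD

A->B, B->CC, C->DA, D->DD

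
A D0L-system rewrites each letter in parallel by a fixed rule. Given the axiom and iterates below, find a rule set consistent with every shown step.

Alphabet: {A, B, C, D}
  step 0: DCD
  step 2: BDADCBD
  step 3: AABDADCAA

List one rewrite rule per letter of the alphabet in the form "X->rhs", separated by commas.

  step 2 ⇒ step 3: BDADCBD ⇒ A·A·BD·A·DC·A·A
    A ↦ BD
    B ↦ A
    C ↦ DC
    D ↦ A

A->BD, B->A, C->DC, D->A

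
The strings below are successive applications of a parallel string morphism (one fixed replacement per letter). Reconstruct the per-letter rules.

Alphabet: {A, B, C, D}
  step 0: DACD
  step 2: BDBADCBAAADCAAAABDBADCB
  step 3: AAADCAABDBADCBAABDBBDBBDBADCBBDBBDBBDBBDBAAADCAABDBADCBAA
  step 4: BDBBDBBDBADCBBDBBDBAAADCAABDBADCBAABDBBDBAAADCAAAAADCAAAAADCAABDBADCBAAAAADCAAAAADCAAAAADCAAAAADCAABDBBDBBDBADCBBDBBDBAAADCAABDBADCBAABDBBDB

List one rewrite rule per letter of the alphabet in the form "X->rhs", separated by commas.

  step 3 ⇒ step 4: AAADCAABDBADCBAABDBBDBBDBADCBBDBBDBBDBBDBAAADCAABDBADCBAA ⇒ BDB·BDB·BDB·ADC·B·BDB·BDB·AA·ADC·AA·BDB·ADC·B·AA·BDB·BDB·AA·ADC·AA·AA·ADC·AA·AA·ADC·AA·BDB·ADC·B·AA·AA·ADC·AA·AA·ADC·AA·AA·ADC·AA·AA·ADC·AA·BDB·BDB·BDB·ADC·B·BDB·BDB·AA·ADC·AA·BDB·ADC·B·AA·BDB·BDB
    A ↦ BDB
    B ↦ AA
    C ↦ B
    D ↦ ADC

A->BDB, B->AA, C->B, D->ADC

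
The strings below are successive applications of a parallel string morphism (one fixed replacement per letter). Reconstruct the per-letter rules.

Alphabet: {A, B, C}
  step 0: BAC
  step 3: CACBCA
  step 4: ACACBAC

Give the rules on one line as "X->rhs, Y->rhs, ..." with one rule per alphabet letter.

A->C, B->CB, C->A

  step 3 ⇒ step 4: CACBCA ⇒ A·C·A·CB·A·C
    A ↦ C
    B ↦ CB
    C ↦ A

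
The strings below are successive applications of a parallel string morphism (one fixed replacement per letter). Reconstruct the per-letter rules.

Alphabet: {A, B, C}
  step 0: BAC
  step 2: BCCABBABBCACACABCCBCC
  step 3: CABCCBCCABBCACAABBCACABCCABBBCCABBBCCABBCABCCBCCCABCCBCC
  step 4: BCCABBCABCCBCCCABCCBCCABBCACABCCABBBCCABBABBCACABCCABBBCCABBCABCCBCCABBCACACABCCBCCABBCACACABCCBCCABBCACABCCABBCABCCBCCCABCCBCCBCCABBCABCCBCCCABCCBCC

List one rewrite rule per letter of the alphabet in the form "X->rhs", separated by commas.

A->ABB, B->CA, C->BCC

  step 3 ⇒ step 4: CABCCBCCABBCACAABBCACABCCABBBCCABBBCCABBCABCCBCCCABCCBCC ⇒ BCC·ABB·CA·BCC·BCC·CA·BCC·BCC·ABB·CA·CA·BCC·ABB·BCC·ABB·ABB·CA·CA·BCC·ABB·BCC·ABB·CA·BCC·BCC·ABB·CA·CA·CA·BCC·BCC·ABB·CA·CA·CA·BCC·BCC·ABB·CA·CA·BCC·ABB·CA·BCC·BCC·CA·BCC·BCC·BCC·ABB·CA·BCC·BCC·CA·BCC·BCC
    A ↦ ABB
    B ↦ CA
    C ↦ BCC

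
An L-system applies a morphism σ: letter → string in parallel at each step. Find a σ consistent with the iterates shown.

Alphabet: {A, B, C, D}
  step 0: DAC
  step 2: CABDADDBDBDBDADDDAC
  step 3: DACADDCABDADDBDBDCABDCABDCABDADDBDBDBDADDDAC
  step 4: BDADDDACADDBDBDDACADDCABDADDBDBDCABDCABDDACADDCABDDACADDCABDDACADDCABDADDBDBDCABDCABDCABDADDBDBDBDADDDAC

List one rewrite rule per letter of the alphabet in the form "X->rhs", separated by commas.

  step 3 ⇒ step 4: DACADDCABDADDBDBDCABDCABDCABDADDBDBDBDADDDAC ⇒ BD·ADD·DAC·ADD·BD·BD·DAC·ADD·CA·BD·ADD·BD·BD·CA·BD·CA·BD·DAC·ADD·CA·BD·DAC·ADD·CA·BD·DAC·ADD·CA·BD·ADD·BD·BD·CA·BD·CA·BD·CA·BD·ADD·BD·BD·BD·ADD·DAC
    A ↦ ADD
    B ↦ CA
    C ↦ DAC
    D ↦ BD

A->ADD, B->CA, C->DAC, D->BD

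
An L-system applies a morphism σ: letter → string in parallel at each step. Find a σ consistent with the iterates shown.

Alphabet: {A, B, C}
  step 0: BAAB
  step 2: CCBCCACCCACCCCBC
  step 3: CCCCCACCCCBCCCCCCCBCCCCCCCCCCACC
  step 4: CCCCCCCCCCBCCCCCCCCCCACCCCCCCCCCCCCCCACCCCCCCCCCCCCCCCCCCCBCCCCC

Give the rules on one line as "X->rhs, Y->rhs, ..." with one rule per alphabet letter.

A->BC, B->CA, C->CC

  step 3 ⇒ step 4: CCCCCACCCCBCCCCCCCBCCCCCCCCCCACC ⇒ CC·CC·CC·CC·CC·BC·CC·CC·CC·CC·CA·CC·CC·CC·CC·CC·CC·CC·CA·CC·CC·CC·CC·CC·CC·CC·CC·CC·CC·BC·CC·CC
    A ↦ BC
    B ↦ CA
    C ↦ CC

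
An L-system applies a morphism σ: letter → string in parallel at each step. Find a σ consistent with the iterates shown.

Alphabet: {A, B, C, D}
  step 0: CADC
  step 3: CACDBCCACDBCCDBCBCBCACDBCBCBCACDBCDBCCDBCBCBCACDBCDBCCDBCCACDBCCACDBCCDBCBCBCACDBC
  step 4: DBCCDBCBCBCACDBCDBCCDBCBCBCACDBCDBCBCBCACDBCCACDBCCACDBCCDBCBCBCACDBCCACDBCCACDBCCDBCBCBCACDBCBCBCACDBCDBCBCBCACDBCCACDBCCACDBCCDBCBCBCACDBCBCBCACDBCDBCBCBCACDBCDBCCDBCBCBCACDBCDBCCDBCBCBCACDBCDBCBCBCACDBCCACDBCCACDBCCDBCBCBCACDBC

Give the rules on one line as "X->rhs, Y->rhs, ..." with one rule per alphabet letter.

A->C, B->CAC, C->DBC, D->BCB

  step 3 ⇒ step 4: CACDBCCACDBCCDBCBCBCACDBCBCBCACDBCDBCCDBCBCBCACDBCDBCCDBCCACDBCCACDBCCDBCBCBCACDBC ⇒ DBC·C·DBC·BCB·CAC·DBC·DBC·C·DBC·BCB·CAC·DBC·DBC·BCB·CAC·DBC·CAC·DBC·CAC·DBC·C·DBC·BCB·CAC·DBC·CAC·DBC·CAC·DBC·C·DBC·BCB·CAC·DBC·BCB·CAC·DBC·DBC·BCB·CAC·DBC·CAC·DBC·CAC·DBC·C·DBC·BCB·CAC·DBC·BCB·CAC·DBC·DBC·BCB·CAC·DBC·DBC·C·DBC·BCB·CAC·DBC·DBC·C·DBC·BCB·CAC·DBC·DBC·BCB·CAC·DBC·CAC·DBC·CAC·DBC·C·DBC·BCB·CAC·DBC
    A ↦ C
    B ↦ CAC
    C ↦ DBC
    D ↦ BCB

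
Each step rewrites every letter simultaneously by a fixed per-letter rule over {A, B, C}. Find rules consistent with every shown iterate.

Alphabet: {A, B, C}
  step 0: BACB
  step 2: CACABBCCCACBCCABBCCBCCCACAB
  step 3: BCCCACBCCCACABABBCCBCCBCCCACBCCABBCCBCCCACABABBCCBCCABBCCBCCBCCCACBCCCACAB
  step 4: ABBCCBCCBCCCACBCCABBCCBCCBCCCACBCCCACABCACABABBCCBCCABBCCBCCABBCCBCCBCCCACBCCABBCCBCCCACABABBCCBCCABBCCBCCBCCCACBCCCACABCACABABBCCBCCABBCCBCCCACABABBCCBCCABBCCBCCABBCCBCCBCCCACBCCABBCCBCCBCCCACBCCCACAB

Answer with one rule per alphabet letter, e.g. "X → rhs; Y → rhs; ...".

  step 3 ⇒ step 4: BCCCACBCCCACABABBCCBCCBCCCACBCCABBCCBCCCACABABBCCBCCABBCCBCCBCCCACBCCCACAB ⇒ AB·BCC·BCC·BCC·CAC·BCC·AB·BCC·BCC·BCC·CAC·BCC·CAC·AB·CAC·AB·AB·BCC·BCC·AB·BCC·BCC·AB·BCC·BCC·BCC·CAC·BCC·AB·BCC·BCC·CAC·AB·AB·BCC·BCC·AB·BCC·BCC·BCC·CAC·BCC·CAC·AB·CAC·AB·AB·BCC·BCC·AB·BCC·BCC·CAC·AB·AB·BCC·BCC·AB·BCC·BCC·AB·BCC·BCC·BCC·CAC·BCC·AB·BCC·BCC·BCC·CAC·BCC·CAC·AB
    A ↦ CAC
    B ↦ AB
    C ↦ BCC

A->CAC, B->AB, C->BCC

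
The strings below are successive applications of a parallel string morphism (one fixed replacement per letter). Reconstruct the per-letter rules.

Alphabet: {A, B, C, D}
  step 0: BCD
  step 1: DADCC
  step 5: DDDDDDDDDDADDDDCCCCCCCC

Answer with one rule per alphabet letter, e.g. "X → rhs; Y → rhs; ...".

  step 0 ⇒ step 1: BCD ⇒ DA·D·CC
    B ↦ DA
    C ↦ D
    D ↦ CC
    A ↦ CB  (constrained at step 1)

A->CB, B->DA, C->D, D->CC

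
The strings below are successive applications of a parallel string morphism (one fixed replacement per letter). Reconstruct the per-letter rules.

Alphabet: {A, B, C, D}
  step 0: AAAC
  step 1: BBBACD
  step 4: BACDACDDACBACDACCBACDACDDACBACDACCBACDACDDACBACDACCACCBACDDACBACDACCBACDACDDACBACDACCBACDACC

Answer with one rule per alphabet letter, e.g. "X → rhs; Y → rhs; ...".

A->B, B->DAC, C->ACD, D->ACC

  step 0 ⇒ step 1: AAAC ⇒ B·B·B·ACD
    A ↦ B
    C ↦ ACD
    B ↦ DAC  (constrained at step 1)
    D ↦ ACC  (constrained at step 1)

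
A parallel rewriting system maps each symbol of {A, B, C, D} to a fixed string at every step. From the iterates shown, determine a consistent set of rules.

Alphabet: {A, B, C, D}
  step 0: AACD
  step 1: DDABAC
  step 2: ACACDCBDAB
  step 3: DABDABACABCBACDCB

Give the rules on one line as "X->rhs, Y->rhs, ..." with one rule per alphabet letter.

  step 2 ⇒ step 3: ACACDCBDAB ⇒ D·AB·D·AB·AC·AB·CB·AC·D·CB
    A ↦ D
    B ↦ CB
    C ↦ AB
    D ↦ AC

A->D, B->CB, C->AB, D->AC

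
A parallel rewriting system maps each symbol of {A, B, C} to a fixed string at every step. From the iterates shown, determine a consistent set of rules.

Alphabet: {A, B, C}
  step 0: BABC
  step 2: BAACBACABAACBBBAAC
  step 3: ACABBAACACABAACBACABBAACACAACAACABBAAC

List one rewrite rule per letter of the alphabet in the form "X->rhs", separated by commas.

A->B, B->ACA, C->AAC

  step 2 ⇒ step 3: BAACBACABAACBBBAAC ⇒ ACA·B·B·AAC·ACA·B·AAC·B·ACA·B·B·AAC·ACA·ACA·ACA·B·B·AAC
    A ↦ B
    B ↦ ACA
    C ↦ AAC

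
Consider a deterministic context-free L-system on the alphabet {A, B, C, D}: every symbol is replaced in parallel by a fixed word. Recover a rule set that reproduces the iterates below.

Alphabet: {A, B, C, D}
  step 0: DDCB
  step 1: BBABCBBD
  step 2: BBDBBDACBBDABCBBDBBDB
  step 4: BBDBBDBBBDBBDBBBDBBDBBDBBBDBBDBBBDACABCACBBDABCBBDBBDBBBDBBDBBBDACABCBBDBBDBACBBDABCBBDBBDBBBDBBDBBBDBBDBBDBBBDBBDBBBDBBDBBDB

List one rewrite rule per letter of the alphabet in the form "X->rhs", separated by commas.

A->AC, B->BBD, C->ABC, D->B

  step 1 ⇒ step 2: BBABCBBD ⇒ BBD·BBD·AC·BBD·ABC·BBD·BBD·B
    A ↦ AC
    B ↦ BBD
    C ↦ ABC
    D ↦ B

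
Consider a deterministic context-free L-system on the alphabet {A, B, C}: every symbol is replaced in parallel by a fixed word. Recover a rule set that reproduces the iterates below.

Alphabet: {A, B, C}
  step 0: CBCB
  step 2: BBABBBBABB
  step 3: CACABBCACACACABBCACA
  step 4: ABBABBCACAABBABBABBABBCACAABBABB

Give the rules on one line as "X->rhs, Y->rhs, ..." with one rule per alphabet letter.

A->BB, B->CA, C->A

  step 3 ⇒ step 4: CACABBCACACACABBCACA ⇒ A·BB·A·BB·CA·CA·A·BB·A·BB·A·BB·A·BB·CA·CA·A·BB·A·BB
    A ↦ BB
    B ↦ CA
    C ↦ A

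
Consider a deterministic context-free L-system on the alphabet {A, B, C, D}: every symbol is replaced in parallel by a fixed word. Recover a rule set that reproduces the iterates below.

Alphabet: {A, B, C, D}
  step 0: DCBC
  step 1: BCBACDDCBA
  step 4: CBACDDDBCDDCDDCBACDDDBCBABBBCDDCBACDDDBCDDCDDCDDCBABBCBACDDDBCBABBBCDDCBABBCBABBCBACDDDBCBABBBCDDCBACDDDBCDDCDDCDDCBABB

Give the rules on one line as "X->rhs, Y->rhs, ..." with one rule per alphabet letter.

A->DB, B->CDD, C->CBA, D->B

  step 0 ⇒ step 1: DCBC ⇒ B·CBA·CDD·CBA
    B ↦ CDD
    C ↦ CBA
    D ↦ B
    A ↦ DB  (constrained at step 1)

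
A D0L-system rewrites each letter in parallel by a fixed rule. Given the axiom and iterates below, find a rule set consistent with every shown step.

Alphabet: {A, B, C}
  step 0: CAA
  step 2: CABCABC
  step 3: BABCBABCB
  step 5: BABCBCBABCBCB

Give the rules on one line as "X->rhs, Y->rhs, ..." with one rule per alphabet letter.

  step 2 ⇒ step 3: CABCABC ⇒ B·AB·C·B·AB·C·B
    A ↦ AB
    B ↦ C
    C ↦ B

A->AB, B->C, C->B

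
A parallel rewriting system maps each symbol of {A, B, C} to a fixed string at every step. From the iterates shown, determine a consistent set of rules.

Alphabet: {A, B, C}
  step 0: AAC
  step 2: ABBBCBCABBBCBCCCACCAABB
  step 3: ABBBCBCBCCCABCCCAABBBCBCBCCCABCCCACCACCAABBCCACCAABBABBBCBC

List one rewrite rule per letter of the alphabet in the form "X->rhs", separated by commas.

A->ABB, B->BC, C->CCA

  step 2 ⇒ step 3: ABBBCBCABBBCBCCCACCAABB ⇒ ABB·BC·BC·BC·CCA·BC·CCA·ABB·BC·BC·BC·CCA·BC·CCA·CCA·CCA·ABB·CCA·CCA·ABB·ABB·BC·BC
    A ↦ ABB
    B ↦ BC
    C ↦ CCA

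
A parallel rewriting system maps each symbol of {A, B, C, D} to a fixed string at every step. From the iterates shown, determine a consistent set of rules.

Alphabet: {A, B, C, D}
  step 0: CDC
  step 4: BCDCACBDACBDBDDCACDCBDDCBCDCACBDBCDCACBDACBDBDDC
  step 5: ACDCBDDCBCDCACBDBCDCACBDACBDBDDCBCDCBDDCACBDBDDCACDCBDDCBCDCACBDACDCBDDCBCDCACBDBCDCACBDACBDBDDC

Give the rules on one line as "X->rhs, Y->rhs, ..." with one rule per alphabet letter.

  step 4 ⇒ step 5: BCDCACBDACBDBDDCACDCBDDCBCDCACBDBCDCACBDACBDBDDC ⇒ AC·DC·BD·DC·BC·DC·AC·BD·BC·DC·AC·BD·AC·BD·BD·DC·BC·DC·BD·DC·AC·BD·BD·DC·AC·DC·BD·DC·BC·DC·AC·BD·AC·DC·BD·DC·BC·DC·AC·BD·BC·DC·AC·BD·AC·BD·BD·DC
    A ↦ BC
    B ↦ AC
    C ↦ DC
    D ↦ BD

A->BC, B->AC, C->DC, D->BD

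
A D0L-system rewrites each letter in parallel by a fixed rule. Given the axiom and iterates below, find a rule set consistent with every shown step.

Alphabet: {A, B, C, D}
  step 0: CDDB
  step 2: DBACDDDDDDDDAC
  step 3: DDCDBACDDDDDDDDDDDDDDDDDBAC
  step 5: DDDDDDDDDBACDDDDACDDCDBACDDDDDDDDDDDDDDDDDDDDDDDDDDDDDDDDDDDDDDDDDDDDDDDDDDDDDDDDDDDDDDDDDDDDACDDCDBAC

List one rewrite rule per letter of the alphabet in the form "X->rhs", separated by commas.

  step 2 ⇒ step 3: DBACDDDDDDDDAC ⇒ DD·C·DB·AC·DD·DD·DD·DD·DD·DD·DD·DD·DB·AC
    A ↦ DB
    B ↦ C
    C ↦ AC
    D ↦ DD

A->DB, B->C, C->AC, D->DD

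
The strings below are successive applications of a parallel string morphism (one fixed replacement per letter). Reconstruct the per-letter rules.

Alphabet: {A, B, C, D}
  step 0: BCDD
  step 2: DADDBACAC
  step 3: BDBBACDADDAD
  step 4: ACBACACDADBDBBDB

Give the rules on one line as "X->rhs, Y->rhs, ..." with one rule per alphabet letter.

A->D, B->AC, C->AD, D->B

  step 3 ⇒ step 4: BDBBACDADDAD ⇒ AC·B·AC·AC·D·AD·B·D·B·B·D·B
    A ↦ D
    B ↦ AC
    C ↦ AD
    D ↦ B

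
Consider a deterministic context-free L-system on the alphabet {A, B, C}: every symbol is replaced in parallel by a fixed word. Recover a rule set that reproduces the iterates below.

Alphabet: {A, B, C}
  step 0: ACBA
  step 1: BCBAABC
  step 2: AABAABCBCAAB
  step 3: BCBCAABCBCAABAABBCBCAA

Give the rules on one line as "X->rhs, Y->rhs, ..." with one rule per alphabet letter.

A->BC, B->AA, C->B

  step 2 ⇒ step 3: AABAABCBCAAB ⇒ BC·BC·AA·BC·BC·AA·B·AA·B·BC·BC·AA
    A ↦ BC
    B ↦ AA
    C ↦ B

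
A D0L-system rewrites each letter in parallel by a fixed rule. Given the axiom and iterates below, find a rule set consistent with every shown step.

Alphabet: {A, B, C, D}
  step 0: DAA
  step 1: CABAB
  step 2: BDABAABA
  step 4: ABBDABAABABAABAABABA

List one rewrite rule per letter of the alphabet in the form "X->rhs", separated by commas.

A->AB, B->A, C->BD, D->C

  step 1 ⇒ step 2: CABAB ⇒ BD·AB·A·AB·A
    A ↦ AB
    B ↦ A
    C ↦ BD
  step 0 ⇒ step 1: DAA ⇒ C·AB·AB
    D ↦ C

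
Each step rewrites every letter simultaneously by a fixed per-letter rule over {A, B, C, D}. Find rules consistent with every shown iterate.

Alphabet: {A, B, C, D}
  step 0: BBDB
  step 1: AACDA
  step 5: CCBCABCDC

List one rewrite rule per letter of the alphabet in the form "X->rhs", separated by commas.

  step 0 ⇒ step 1: BBDB ⇒ A·A·CD·A
    B ↦ A
    D ↦ CD
    A ↦ C  (constrained at step 1)
    C ↦ B  (constrained at step 1)

A->C, B->A, C->B, D->CD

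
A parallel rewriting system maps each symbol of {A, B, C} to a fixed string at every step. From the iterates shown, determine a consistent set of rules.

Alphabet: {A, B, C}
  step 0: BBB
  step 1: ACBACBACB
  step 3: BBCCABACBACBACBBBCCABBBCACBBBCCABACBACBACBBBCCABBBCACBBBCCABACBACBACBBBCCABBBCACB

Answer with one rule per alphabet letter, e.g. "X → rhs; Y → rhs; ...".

A->CAB, B->ACB, C->BBC

  step 0 ⇒ step 1: BBB ⇒ ACB·ACB·ACB
    B ↦ ACB
    A ↦ CAB  (constrained at step 1)
    C ↦ BBC  (constrained at step 1)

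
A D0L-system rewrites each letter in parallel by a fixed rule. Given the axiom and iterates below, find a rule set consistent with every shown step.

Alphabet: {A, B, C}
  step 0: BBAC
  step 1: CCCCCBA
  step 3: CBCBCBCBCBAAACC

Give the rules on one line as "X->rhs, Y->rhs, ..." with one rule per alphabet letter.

A->CB, B->CC, C->A

  step 0 ⇒ step 1: BBAC ⇒ CC·CC·CB·A
    A ↦ CB
    B ↦ CC
    C ↦ A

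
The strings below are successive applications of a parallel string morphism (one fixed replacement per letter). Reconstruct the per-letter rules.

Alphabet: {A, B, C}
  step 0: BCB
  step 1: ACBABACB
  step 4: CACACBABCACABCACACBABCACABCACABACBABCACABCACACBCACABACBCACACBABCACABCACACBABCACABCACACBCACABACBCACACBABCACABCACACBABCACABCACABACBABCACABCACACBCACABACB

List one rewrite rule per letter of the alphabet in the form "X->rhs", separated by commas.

  step 0 ⇒ step 1: BCB ⇒ ACB·AB·ACB
    B ↦ ACB
    C ↦ AB
    A ↦ CAC  (constrained at step 1)

A->CAC, B->ACB, C->AB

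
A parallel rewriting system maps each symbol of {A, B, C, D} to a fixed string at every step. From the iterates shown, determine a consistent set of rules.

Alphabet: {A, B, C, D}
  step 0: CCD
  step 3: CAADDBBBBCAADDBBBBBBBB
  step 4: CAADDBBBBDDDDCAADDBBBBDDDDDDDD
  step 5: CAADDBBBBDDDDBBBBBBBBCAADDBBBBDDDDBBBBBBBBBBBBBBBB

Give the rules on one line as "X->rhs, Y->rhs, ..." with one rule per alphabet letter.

  step 4 ⇒ step 5: CAADDBBBBDDDDCAADDBBBBDDDDDDDD ⇒ CAA·D·D·BB·BB·D·D·D·D·BB·BB·BB·BB·CAA·D·D·BB·BB·D·D·D·D·BB·BB·BB·BB·BB·BB·BB·BB
    A ↦ D
    B ↦ D
    C ↦ CAA
    D ↦ BB

A->D, B->D, C->CAA, D->BB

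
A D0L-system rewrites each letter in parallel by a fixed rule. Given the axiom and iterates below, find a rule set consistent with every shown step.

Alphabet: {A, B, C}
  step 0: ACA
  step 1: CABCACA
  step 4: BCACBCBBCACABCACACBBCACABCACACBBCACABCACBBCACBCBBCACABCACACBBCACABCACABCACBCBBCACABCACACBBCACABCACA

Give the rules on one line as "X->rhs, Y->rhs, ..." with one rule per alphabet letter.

A->CA, B->CB, C->BCA

  step 0 ⇒ step 1: ACA ⇒ CA·BCA·CA
    A ↦ CA
    C ↦ BCA
    B ↦ CB  (constrained at step 1)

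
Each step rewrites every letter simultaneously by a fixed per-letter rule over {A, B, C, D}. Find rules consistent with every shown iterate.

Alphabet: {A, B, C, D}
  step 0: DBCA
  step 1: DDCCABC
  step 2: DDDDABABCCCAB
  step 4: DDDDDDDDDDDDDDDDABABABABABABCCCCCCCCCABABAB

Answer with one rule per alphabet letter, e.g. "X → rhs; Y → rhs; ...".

A->C, B->CC, C->AB, D->DD

  step 1 ⇒ step 2: DDCCABC ⇒ DD·DD·AB·AB·C·CC·AB
    A ↦ C
    B ↦ CC
    C ↦ AB
    D ↦ DD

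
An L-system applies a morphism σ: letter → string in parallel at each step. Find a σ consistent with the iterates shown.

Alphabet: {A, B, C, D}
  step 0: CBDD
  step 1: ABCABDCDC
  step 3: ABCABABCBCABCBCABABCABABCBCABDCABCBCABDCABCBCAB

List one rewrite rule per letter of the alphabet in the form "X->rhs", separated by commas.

  step 0 ⇒ step 1: CBDD ⇒ AB·CAB·DC·DC
    B ↦ CAB
    C ↦ AB
    D ↦ DC
    A ↦ CB  (constrained at step 1)

A->CB, B->CAB, C->AB, D->DC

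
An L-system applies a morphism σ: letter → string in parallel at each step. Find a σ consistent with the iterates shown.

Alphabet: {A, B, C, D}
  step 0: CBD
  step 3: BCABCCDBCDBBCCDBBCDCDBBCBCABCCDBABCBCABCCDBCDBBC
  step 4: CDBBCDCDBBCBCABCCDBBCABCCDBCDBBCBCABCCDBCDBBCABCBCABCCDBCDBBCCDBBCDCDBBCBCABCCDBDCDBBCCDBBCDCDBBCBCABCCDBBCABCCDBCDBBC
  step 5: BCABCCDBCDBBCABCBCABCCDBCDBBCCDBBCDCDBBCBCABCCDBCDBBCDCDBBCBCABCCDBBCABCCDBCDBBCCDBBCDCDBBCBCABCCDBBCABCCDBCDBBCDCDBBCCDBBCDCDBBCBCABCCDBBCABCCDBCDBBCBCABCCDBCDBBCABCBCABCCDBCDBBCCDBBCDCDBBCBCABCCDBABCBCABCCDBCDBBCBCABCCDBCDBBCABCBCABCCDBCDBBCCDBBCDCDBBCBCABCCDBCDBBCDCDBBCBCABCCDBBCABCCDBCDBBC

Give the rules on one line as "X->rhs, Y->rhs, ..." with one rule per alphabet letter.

A->D, B->CDB, C->BC, D->ABC

  step 4 ⇒ step 5: CDBBCDCDBBCBCABCCDBBCABCCDBCDBBCBCABCCDBCDBBCABCBCABCCDBCDBBCCDBBCDCDBBCBCABCCDBDCDBBCCDBBCDCDBBCBCABCCDBBCABCCDBCDBBC ⇒ BC·ABC·CDB·CDB·BC·ABC·BC·ABC·CDB·CDB·BC·CDB·BC·D·CDB·BC·BC·ABC·CDB·CDB·BC·D·CDB·BC·BC·ABC·CDB·BC·ABC·CDB·CDB·BC·CDB·BC·D·CDB·BC·BC·ABC·CDB·BC·ABC·CDB·CDB·BC·D·CDB·BC·CDB·BC·D·CDB·BC·BC·ABC·CDB·BC·ABC·CDB·CDB·BC·BC·ABC·CDB·CDB·BC·ABC·BC·ABC·CDB·CDB·BC·CDB·BC·D·CDB·BC·BC·ABC·CDB·ABC·BC·ABC·CDB·CDB·BC·BC·ABC·CDB·CDB·BC·ABC·BC·ABC·CDB·CDB·BC·CDB·BC·D·CDB·BC·BC·ABC·CDB·CDB·BC·D·CDB·BC·BC·ABC·CDB·BC·ABC·CDB·CDB·BC
    A ↦ D
    B ↦ CDB
    C ↦ BC
    D ↦ ABC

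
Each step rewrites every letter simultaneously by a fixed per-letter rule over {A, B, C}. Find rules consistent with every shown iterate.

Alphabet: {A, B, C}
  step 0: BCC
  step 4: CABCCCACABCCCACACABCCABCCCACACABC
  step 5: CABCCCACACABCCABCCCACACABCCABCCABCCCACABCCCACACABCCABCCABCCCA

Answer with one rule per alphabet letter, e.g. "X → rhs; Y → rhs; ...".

  step 4 ⇒ step 5: CABCCCACABCCCACACABCCABCCCACACABC ⇒ CA·BC·C·CA·CA·CA·BC·CA·BC·C·CA·CA·CA·BC·CA·BC·CA·BC·C·CA·CA·BC·C·CA·CA·CA·BC·CA·BC·CA·BC·C·CA
    A ↦ BC
    B ↦ C
    C ↦ CA

A->BC, B->C, C->CA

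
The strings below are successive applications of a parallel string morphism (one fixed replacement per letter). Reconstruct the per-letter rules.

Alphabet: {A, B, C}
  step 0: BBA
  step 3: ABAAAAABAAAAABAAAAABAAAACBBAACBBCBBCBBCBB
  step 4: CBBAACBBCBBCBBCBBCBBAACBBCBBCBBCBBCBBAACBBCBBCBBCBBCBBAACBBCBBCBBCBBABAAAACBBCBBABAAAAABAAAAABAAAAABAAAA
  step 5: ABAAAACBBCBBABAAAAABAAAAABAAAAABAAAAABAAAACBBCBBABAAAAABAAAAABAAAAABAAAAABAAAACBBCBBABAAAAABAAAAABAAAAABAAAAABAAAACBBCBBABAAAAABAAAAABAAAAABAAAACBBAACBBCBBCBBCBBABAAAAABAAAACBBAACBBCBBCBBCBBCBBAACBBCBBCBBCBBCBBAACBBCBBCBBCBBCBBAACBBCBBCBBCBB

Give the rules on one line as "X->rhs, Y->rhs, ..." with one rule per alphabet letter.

  step 4 ⇒ step 5: CBBAACBBCBBCBBCBBCBBAACBBCBBCBBCBBCBBAACBBCBBCBBCBBCBBAACBBCBBCBBCBBABAAAACBBCBBABAAAAABAAAAABAAAAABAAAA ⇒ AB·AA·AA·CBB·CBB·AB·AA·AA·AB·AA·AA·AB·AA·AA·AB·AA·AA·AB·AA·AA·CBB·CBB·AB·AA·AA·AB·AA·AA·AB·AA·AA·AB·AA·AA·AB·AA·AA·CBB·CBB·AB·AA·AA·AB·AA·AA·AB·AA·AA·AB·AA·AA·AB·AA·AA·CBB·CBB·AB·AA·AA·AB·AA·AA·AB·AA·AA·AB·AA·AA·CBB·AA·CBB·CBB·CBB·CBB·AB·AA·AA·AB·AA·AA·CBB·AA·CBB·CBB·CBB·CBB·CBB·AA·CBB·CBB·CBB·CBB·CBB·AA·CBB·CBB·CBB·CBB·CBB·AA·CBB·CBB·CBB·CBB
    A ↦ CBB
    B ↦ AA
    C ↦ AB

A->CBB, B->AA, C->AB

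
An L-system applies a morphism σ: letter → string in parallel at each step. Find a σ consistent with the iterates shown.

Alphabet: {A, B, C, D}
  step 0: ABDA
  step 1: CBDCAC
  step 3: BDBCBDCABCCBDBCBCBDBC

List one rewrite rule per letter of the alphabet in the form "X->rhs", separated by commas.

  step 0 ⇒ step 1: ABDA ⇒ C·BD·CA·C
    A ↦ C
    B ↦ BD
    D ↦ CA
    C ↦ BC  (constrained at step 1)

A->C, B->BD, C->BC, D->CA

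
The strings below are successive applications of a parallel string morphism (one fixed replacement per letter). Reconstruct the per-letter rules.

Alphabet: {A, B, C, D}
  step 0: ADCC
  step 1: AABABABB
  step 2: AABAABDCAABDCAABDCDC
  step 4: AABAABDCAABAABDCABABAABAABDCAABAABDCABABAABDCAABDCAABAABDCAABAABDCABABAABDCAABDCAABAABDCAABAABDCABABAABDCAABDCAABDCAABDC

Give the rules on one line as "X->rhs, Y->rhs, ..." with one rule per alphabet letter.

A->AAB, B->DC, C->B, D->ABA

  step 1 ⇒ step 2: AABABABB ⇒ AAB·AAB·DC·AAB·DC·AAB·DC·DC
    A ↦ AAB
    B ↦ DC
  step 0 ⇒ step 1: ADCC ⇒ AAB·ABA·B·B
    C ↦ B
  step 0 ⇒ step 1: ADCC ⇒ AAB·ABA·B·B
    D ↦ ABA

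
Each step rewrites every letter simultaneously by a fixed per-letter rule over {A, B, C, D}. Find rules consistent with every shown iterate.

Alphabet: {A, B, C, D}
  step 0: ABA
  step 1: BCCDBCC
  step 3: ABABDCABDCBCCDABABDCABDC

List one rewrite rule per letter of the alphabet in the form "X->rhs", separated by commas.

  step 0 ⇒ step 1: ABA ⇒ BCC·D·BCC
    A ↦ BCC
    B ↦ D
    C ↦ DC  (constrained at step 1)
    D ↦ AB  (constrained at step 1)

A->BCC, B->D, C->DC, D->AB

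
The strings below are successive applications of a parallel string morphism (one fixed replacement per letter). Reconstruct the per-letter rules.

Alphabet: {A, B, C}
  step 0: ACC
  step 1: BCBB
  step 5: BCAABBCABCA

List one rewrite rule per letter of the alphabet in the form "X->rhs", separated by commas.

  step 0 ⇒ step 1: ACC ⇒ BC·B·B
    A ↦ BC
    C ↦ B
    B ↦ A  (constrained at step 1)

A->BC, B->A, C->B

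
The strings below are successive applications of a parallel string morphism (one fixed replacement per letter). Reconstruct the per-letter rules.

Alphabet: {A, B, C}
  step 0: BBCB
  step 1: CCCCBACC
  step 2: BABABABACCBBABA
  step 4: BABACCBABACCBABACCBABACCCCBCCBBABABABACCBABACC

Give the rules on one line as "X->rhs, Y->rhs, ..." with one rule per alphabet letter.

  step 1 ⇒ step 2: CCCCBACC ⇒ BA·BA·BA·BA·CC·B·BA·BA
    A ↦ B
    B ↦ CC
    C ↦ BA

A->B, B->CC, C->BA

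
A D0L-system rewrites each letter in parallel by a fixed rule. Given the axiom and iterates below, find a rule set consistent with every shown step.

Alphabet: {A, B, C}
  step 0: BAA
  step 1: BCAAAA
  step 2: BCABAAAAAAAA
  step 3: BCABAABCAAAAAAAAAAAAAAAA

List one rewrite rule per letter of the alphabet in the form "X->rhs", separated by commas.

A->AA, B->BC, C->AB

  step 2 ⇒ step 3: BCABAAAAAAAA ⇒ BC·AB·AA·BC·AA·AA·AA·AA·AA·AA·AA·AA
    A ↦ AA
    B ↦ BC
    C ↦ AB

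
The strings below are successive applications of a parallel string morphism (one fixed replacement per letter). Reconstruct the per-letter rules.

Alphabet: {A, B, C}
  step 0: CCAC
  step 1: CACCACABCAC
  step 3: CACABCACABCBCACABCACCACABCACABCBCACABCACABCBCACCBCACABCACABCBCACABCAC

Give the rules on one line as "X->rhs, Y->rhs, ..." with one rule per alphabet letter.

A->AB, B->CB, C->CAC

  step 0 ⇒ step 1: CCAC ⇒ CAC·CAC·AB·CAC
    A ↦ AB
    C ↦ CAC
    B ↦ CB  (constrained at step 1)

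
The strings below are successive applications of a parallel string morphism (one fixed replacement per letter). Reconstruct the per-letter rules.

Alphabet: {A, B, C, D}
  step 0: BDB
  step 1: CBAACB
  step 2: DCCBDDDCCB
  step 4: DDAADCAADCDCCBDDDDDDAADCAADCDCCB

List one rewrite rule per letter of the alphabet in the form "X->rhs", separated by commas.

A->D, B->CB, C->DC, D->AA

  step 1 ⇒ step 2: CBAACB ⇒ DC·CB·D·D·DC·CB
    A ↦ D
    B ↦ CB
    C ↦ DC
  step 0 ⇒ step 1: BDB ⇒ CB·AA·CB
    D ↦ AA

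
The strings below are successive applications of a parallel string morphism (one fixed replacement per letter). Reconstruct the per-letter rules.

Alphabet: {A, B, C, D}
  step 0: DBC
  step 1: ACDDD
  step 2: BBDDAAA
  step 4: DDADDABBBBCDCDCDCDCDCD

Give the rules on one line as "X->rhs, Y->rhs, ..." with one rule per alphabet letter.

  step 1 ⇒ step 2: ACDDD ⇒ BB·DD·A·A·A
    A ↦ BB
    C ↦ DD
    D ↦ A
  step 0 ⇒ step 1: DBC ⇒ A·CD·DD
    B ↦ CD

A->BB, B->CD, C->DD, D->A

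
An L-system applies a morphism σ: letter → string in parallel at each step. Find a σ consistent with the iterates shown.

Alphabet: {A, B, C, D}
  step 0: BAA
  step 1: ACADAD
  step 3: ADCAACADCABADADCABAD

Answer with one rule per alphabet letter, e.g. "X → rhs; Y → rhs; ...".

A->AD, B->AC, C->B, D->CA

  step 0 ⇒ step 1: BAA ⇒ AC·AD·AD
    A ↦ AD
    B ↦ AC
    C ↦ B  (constrained at step 1)
    D ↦ CA  (constrained at step 1)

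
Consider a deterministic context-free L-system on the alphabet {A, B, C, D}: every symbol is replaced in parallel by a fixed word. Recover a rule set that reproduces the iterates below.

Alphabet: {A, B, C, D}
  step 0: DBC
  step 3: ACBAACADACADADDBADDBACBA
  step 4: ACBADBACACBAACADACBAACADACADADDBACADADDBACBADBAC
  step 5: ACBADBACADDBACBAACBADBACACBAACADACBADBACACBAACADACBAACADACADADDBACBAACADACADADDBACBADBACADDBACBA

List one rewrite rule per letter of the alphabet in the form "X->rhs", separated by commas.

A->AC, B->DB, C->BA, D->AD

  step 4 ⇒ step 5: ACBADBACACBAACADACBAACADACADADDBACADADDBACBADBAC ⇒ AC·BA·DB·AC·AD·DB·AC·BA·AC·BA·DB·AC·AC·BA·AC·AD·AC·BA·DB·AC·AC·BA·AC·AD·AC·BA·AC·AD·AC·AD·AD·DB·AC·BA·AC·AD·AC·AD·AD·DB·AC·BA·DB·AC·AD·DB·AC·BA
    A ↦ AC
    B ↦ DB
    C ↦ BA
    D ↦ AD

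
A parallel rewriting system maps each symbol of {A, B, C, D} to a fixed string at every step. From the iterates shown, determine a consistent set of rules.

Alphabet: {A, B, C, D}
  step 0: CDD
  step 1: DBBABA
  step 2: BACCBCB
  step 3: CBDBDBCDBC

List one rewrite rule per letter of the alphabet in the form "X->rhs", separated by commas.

  step 2 ⇒ step 3: BACCBCB ⇒ C·B·DB·DB·C·DB·C
    A ↦ B
    B ↦ C
    C ↦ DB
  step 0 ⇒ step 1: CDD ⇒ DB·BA·BA
    D ↦ BA

A->B, B->C, C->DB, D->BA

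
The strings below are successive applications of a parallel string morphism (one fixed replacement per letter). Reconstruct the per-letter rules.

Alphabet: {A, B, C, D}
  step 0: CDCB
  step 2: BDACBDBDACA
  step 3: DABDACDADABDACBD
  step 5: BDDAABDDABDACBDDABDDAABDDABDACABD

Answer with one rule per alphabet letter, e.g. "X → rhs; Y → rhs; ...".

  step 2 ⇒ step 3: BDACBDBDACA ⇒ D·A·BD·AC·D·A·D·A·BD·AC·BD
    A ↦ BD
    B ↦ D
    C ↦ AC
    D ↦ A

A->BD, B->D, C->AC, D->A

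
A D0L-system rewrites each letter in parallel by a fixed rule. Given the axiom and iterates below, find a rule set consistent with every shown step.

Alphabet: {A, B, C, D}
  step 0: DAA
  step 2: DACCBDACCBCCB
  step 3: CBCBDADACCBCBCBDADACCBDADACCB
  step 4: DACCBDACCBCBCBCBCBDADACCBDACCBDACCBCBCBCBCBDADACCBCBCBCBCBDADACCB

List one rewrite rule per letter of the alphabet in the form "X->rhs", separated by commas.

  step 3 ⇒ step 4: CBCBDADACCBCBCBDADACCBDADACCB ⇒ DA·CCB·DA·CCB·CBC·B·CBC·B·DA·DA·CCB·DA·CCB·DA·CCB·CBC·B·CBC·B·DA·DA·CCB·CBC·B·CBC·B·DA·DA·CCB
    A ↦ B
    B ↦ CCB
    C ↦ DA
    D ↦ CBC

A->B, B->CCB, C->DA, D->CBC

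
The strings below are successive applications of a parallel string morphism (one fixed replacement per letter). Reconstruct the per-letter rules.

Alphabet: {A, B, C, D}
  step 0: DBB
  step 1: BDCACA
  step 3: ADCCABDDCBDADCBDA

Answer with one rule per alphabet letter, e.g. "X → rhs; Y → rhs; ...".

A->DC, B->CA, C->A, D->BD

  step 0 ⇒ step 1: DBB ⇒ BD·CA·CA
    B ↦ CA
    D ↦ BD
    A ↦ DC  (constrained at step 1)
    C ↦ A  (constrained at step 1)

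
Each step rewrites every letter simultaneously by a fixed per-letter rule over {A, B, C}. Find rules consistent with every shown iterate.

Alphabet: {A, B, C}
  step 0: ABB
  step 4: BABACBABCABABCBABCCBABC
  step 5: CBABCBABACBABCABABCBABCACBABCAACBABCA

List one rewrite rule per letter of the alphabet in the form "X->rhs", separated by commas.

  step 4 ⇒ step 5: BABACBABCABABCBABCCBABC ⇒ C·BAB·C·BAB·A·C·BAB·C·A·BAB·C·BAB·C·A·C·BAB·C·A·A·C·BAB·C·A
    A ↦ BAB
    B ↦ C
    C ↦ A

A->BAB, B->C, C->A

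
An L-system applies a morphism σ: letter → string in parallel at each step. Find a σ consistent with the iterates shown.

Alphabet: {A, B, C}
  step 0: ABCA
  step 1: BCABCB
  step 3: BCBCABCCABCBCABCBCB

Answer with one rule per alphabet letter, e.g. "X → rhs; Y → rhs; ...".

  step 0 ⇒ step 1: ABCA ⇒ B·CA·BC·B
    A ↦ B
    B ↦ CA
    C ↦ BC

A->B, B->CA, C->BC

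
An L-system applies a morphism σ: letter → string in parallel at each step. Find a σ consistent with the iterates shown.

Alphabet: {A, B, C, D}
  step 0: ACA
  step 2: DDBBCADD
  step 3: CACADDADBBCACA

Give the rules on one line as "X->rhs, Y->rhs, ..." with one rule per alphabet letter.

A->BB, B->D, C->AD, D->CA

  step 2 ⇒ step 3: DDBBCADD ⇒ CA·CA·D·D·AD·BB·CA·CA
    A ↦ BB
    B ↦ D
    C ↦ AD
    D ↦ CA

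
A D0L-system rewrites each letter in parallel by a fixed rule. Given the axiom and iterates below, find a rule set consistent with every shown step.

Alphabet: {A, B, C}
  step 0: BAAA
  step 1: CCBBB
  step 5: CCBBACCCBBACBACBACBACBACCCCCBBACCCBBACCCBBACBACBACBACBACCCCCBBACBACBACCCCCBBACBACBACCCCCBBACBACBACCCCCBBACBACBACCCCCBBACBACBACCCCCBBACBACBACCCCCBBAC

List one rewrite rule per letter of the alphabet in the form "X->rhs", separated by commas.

A->B, B->CC, C->BAC

  step 0 ⇒ step 1: BAAA ⇒ CC·B·B·B
    A ↦ B
    B ↦ CC
    C ↦ BAC  (constrained at step 1)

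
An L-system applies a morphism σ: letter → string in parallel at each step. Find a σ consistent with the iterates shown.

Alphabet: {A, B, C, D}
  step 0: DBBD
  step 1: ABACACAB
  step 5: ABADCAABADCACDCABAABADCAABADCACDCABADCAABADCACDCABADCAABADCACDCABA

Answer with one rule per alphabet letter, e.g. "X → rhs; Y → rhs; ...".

  step 0 ⇒ step 1: DBBD ⇒ AB·AC·AC·AB
    B ↦ AC
    D ↦ AB
    A ↦ DC  (constrained at step 1)
    C ↦ A  (constrained at step 1)

A->DC, B->AC, C->A, D->AB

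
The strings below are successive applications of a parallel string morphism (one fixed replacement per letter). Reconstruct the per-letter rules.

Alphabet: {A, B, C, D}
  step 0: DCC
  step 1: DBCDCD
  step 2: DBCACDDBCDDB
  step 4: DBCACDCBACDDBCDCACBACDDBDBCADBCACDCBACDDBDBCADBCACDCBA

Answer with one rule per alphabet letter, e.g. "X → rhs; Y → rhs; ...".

A->CBA, B->CA, C->CD, D->DB

  step 1 ⇒ step 2: DBCDCD ⇒ DB·CA·CD·DB·CD·DB
    B ↦ CA
    C ↦ CD
    D ↦ DB
    A ↦ CBA  (constrained at step 2)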